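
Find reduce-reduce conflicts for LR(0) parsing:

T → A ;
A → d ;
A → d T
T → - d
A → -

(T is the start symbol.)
A reduce-reduce conflict occurs when an LR(0) state has two complete items [A → α .] and [B → β .] — both call for a reduction, and with no lookahead the parser cannot choose between them.

Augment with T' → T and build the canonical LR(0) collection (I0 = CLOSURE({[T' → . T]}), then GOTO on every symbol after a dot until no new states appear). It has 9 states:
  I0: { [A → . -], [A → . d ;], [A → . d T], [T → . - d], [T → . A ;], [T' → . T] }  — shift
  I1: { [A → - .], [T → - . d] }  — shift, reduce
  I2: { [T → A . ;] }  — shift
  I3: { [T' → T .] }  — accept
  I4: { [A → . -], [A → . d ;], [A → . d T], [A → d . ;], [A → d . T], [T → . - d], [T → . A ;] }  — shift
  I5: { [A → d ; .] }  — reduce
  I6: { [A → d T .] }  — reduce
  I7: { [T → A ; .] }  — reduce
  I8: { [T → - d .] }  — reduce

No state contains more than one complete item.

Answer: No reduce-reduce conflicts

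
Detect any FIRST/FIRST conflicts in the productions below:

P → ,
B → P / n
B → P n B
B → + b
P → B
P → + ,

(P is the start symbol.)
FIRST sets of the non-terminals at (or reachable through a nullable prefix from) the front of some alternative:
  FIRST(B) = { '+', ',' }
  FIRST(P) = { '+', ',' }

Productions for P:
  P → ,: FIRST = { ',' }
  P → B: FIRST = { '+', ',' }
  P → + ,: FIRST = { '+' }
Productions for B:
  B → P / n: FIRST = { '+', ',' }
  B → P n B: FIRST = { '+', ',' }
  B → + b: FIRST = { '+' }

Conflict for P: P → , and P → B
  Overlap: { ',' }
Conflict for P: P → B and P → + ,
  Overlap: { '+' }
Conflict for B: B → P / n and B → P n B
  Overlap: { '+', ',' }
Conflict for B: B → P / n and B → + b
  Overlap: { '+' }
Conflict for B: B → P n B and B → + b
  Overlap: { '+' }

Answer: Yes. P → ',' / P → B on { ',' }; P → B / P → '+' ',' on { '+' }; B → P '/' n / B → P n B on { '+', ',' }; B → P '/' n / B → '+' b on { '+' }; B → P n B / B → '+' b on { '+' }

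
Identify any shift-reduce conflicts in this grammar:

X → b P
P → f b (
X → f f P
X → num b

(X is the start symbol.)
No shift-reduce conflicts

Augment with X' → X and build the canonical LR(0) collection (I0 = CLOSURE({[X' → . X]}), then GOTO on every symbol after a dot until no new states appear). It has 12 states:
  I0: { [X → . b P], [X → . f f P], [X → . num b], [X' → . X] }  — shift
  I1: { [X' → X .] }  — accept
  I2: { [P → . f b (], [X → b . P] }  — shift
  I3: { [X → f . f P] }  — shift
  I4: { [X → num . b] }  — shift
  I5: { [X → num b .] }  — reduce
  I6: { [P → . f b (], [X → f f . P] }  — shift
  I7: { [X → f f P .] }  — reduce
  I8: { [P → f . b (] }  — shift
  I9: { [P → f b . (] }  — shift
  I10: { [P → f b ( .] }  — reduce
  I11: { [X → b P .] }  — reduce

No state contains both a complete item and a shift item.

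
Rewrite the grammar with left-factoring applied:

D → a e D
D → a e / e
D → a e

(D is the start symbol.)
Left-factoring transforms A → αβ₁ | αβ₂ into A → αA' and A' → β₁ | β₂
(α is the longest common prefix among the alternatives). Repeat until
no nonterminal has two alternatives with a common prefix.

Round 1: D has alternatives sharing prefix 'a e'. Introduce D': D → a e D'
  Add: D' → D
  Add: D' → / e
  Add: D' → ε

No remaining common prefixes — done.

Resulting grammar:
D → a e D'
D' → D
D' → / e
D' → ε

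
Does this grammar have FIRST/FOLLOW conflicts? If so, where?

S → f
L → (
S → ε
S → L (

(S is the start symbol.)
No FIRST/FOLLOW conflicts.

A FIRST/FOLLOW conflict occurs when a non-terminal N has a nullable alternative N → β (β ⇒* ε) and another alternative N → α with FIRST(α) ∩ FOLLOW(N) ≠ ∅: on such a lookahead the parser cannot decide between expanding α and letting N vanish via β.

Nullable non-terminals: S.
FIRST sets used below: FIRST(L) = { '(' }

S: nullable alternative(s) S → ε; FOLLOW(S) = { $ }
  S → f: FIRST \ {ε} = { 'f' } — disjoint from FOLLOW(S)
  S → ε: FIRST \ {ε} = { } — this is the only nullable alternative, skip
  S → L (: FIRST \ {ε} = { '(' } — disjoint from FOLLOW(S)

L has no nullable alternative, so no FIRST/FOLLOW check is needed there.

No FIRST/FOLLOW conflicts found.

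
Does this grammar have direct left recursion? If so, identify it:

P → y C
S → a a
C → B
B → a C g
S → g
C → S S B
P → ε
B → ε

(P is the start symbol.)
P → y C: starts with y
S → a a: starts with a
C → B: starts with B
B → a C g: starts with a
S → g: starts with g
C → S S B: starts with S
P → ε: starts with ε
B → ε: starts with ε

No direct left recursion found.

Answer: No direct left recursion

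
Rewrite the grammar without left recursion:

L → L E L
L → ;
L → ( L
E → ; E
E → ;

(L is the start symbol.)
L is directly left-recursive. The standard transformation for
  A → A α₁ | ... | A α_m | β₁ | ... | β_n
is
  A  → β₁ A' | ... | β_n A'
  A' → α₁ A' | ... | α_m A' | ε

L → ; becomes L → ; L'
L → ( L becomes L → ( L L'
L → L E L becomes L' → E L L'
Add L' → ε

Productions for other non-terminals are unchanged:
  E → ; E
  E → ;

Resulting grammar:
L → ; L'
L → ( L L'
L' → E L L'
L' → ε
E → ; E
E → ;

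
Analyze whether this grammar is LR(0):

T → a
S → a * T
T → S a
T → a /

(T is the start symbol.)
Augment with T' → T and build the canonical LR(0) collection (I0 = CLOSURE({[T' → . T]}), then GOTO on every symbol after a dot until no new states appear). It has 8 states:
  I0: { [S → . a * T], [T → . S a], [T → . a /], [T → . a], [T' → . T] }  — shift
  I1: { [T → S . a] }  — shift
  I2: { [T' → T .] }  — accept
  I3: { [S → a . * T], [T → a . /], [T → a .] }  — shift, reduce
  I4: { [S → . a * T], [S → a * . T], [T → . S a], [T → . a /], [T → . a] }  — shift
  I5: { [T → a / .] }  — reduce
  I6: { [S → a * T .] }  — reduce
  I7: { [T → S a .] }  — reduce

Conflict in state I3:
  Shift-reduce conflict between [T → a .] and [S → a . * T]
So the grammar is NOT LR(0).

Answer: No. Shift-reduce conflict between [T → a .] and [S → a . * T]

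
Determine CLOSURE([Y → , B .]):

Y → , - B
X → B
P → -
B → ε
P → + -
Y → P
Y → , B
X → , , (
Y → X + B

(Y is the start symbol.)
Start with: [Y → , B .]
The dot is at the end, so nothing is added.

CLOSURE = { [Y → , B .] }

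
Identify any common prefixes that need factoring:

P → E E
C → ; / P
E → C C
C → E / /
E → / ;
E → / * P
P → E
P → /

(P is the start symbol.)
Left-factoring is needed when two productions for the same non-terminal
share a common prefix on the right-hand side.

Productions for P:
  P → E E
  P → E
  P → /
Productions for C:
  C → ; / P
  C → E / /
Productions for E:
  E → C C
  E → / ;
  E → / * P

Found common prefix 'E' in productions for P
Found common prefix '/' in productions for E

Answer: Yes, P has productions with common prefix 'E'; E has productions with common prefix '/'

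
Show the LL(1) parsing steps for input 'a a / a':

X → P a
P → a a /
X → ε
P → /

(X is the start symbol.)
LL(1) parsing maintains a stack (initially the start symbol over $) and the input. At each step: if the stack top is a terminal, match it against the current input token; if it is a non-terminal N, replace it with the RHS of M[N, lookahead] (the unique production whose predict set contains the lookahead).

Stack is shown with the top on the left.

Stack      Input      Action
----------------------------
X $        a a / a $  output X → P a
P a $      a a / a $  output P → a a /
a a / a $  a a / a $  match 'a'
a / a $    a / a $    match 'a'
/ a $      / a $      match '/'
a $        a $        match 'a'
$          $          accept

The string is accepted.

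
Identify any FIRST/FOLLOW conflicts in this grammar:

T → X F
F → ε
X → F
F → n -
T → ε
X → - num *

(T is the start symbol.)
Nullable non-terminals: F, T, X.
FIRST sets used below: FIRST(X) = { '-', 'n', ε }, FIRST(F) = { 'n', ε }

F: nullable alternative(s) F → ε; FOLLOW(F) = { $, 'n' }
  F → ε: FIRST \ {ε} = { } — this is the only nullable alternative, skip
  F → n -: FIRST \ {ε} = { 'n' } — overlaps FOLLOW(F) on { 'n' }: CONFLICT

T: nullable alternative(s) T → X F, T → ε; FOLLOW(T) = { $ }
  T → X F: FIRST \ {ε} = { '-', 'n' } — disjoint from FOLLOW(T)
  T → ε: FIRST \ {ε} = { } — disjoint from FOLLOW(T)

X: nullable alternative(s) X → F; FOLLOW(X) = { $, 'n' }
  X → F: FIRST \ {ε} = { 'n' } — this is the only nullable alternative, skip
  X → - num *: FIRST \ {ε} = { '-' } — disjoint from FOLLOW(X)

So the grammar has 1 FIRST/FOLLOW conflict (marked CONFLICT above).

Answer: Yes. F → n '-' with FOLLOW(F) on { 'n' }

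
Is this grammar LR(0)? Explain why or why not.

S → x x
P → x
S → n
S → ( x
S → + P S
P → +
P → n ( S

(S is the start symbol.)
Yes, the grammar is LR(0)

A grammar is LR(0) if no state in the canonical LR(0) collection has:
  - both a shift item (dot before a terminal) and a complete item (shift-reduce conflict), or
  - two or more complete items (reduce-reduce conflict; the accept item [S' → S .] counts as a complete item here).

Augment with S' → S and build the canonical LR(0) collection (I0 = CLOSURE({[S' → . S]}), then GOTO on every symbol after a dot until no new states appear). It has 15 states:
  I0: { [S → . ( x], [S → . + P S], [S → . n], [S → . x x], [S' → . S] }  — shift
  I1: { [S → ( . x] }  — shift
  I2: { [P → . +], [P → . n ( S], [P → . x], [S → + . P S] }  — shift
  I3: { [S' → S .] }  — accept
  I4: { [S → n .] }  — reduce
  I5: { [S → x . x] }  — shift
  I6: { [S → x x .] }  — reduce
  I7: { [P → + .] }  — reduce
  I8: { [S → + P . S], [S → . ( x], [S → . + P S], [S → . n], [S → . x x] }  — shift
  I9: { [P → n . ( S] }  — shift
  I10: { [P → x .] }  — reduce
  I11: { [P → n ( . S], [S → . ( x], [S → . + P S], [S → . n], [S → . x x] }  — shift
  I12: { [P → n ( S .] }  — reduce
  I13: { [S → + P S .] }  — reduce
  I14: { [S → ( x .] }  — reduce

Every state is either a pure shift/goto state or contains exactly one complete item and nothing to shift — no conflicts. The grammar is LR(0).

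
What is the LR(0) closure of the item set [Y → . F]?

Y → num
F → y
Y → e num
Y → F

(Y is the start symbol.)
Start with: [Y → . F]
  [Y → . F] has the dot before F: add [F → . y]
No further items can be added.

CLOSURE = { [F → . y], [Y → . F] }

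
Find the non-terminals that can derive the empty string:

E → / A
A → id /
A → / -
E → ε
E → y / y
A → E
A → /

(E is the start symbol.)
{ 'A', 'E' }

ε-productions: E → ε
So E is immediately nullable.
A → E: every symbol on the right is nullable, so A is nullable too.
Every non-terminal is now nullable.
Nullable = { 'A', 'E' }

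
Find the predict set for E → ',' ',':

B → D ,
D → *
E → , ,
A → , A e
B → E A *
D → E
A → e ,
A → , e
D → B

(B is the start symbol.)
{ ',' }

PREDICT(E → ',' ',') = (FIRST(RHS) \ {ε}) ∪ (FOLLOW(E) if ε ∈ FIRST(RHS), i.e. RHS ⇒* ε)
FIRST(',' ',') = { ',' }
ε ∉ FIRST(',' ','), so FOLLOW(E) is not added.
PREDICT(E → ',' ',') = { ',' }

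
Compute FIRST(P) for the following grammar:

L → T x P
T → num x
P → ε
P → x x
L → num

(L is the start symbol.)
To compute FIRST(P), examine every production with P on the left-hand side, reading each right-hand side left to right until a non-nullable symbol is reached.

From P → ε:
  - ε-production, so ε ∈ FIRST(P)
From P → x x:
  - x is a terminal: add 'x' and stop

Collecting: FIRST(P) = { 'x', ε }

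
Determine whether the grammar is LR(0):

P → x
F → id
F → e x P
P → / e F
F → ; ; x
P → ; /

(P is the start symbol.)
Augment with P' → P and build the canonical LR(0) collection (I0 = CLOSURE({[P' → . P]}), then GOTO on every symbol after a dot until no new states appear). It has 15 states:
  I0: { [P → . / e F], [P → . ; /], [P → . x], [P' → . P] }  — shift
  I1: { [P → / . e F] }  — shift
  I2: { [P → ; . /] }  — shift
  I3: { [P' → P .] }  — accept
  I4: { [P → x .] }  — reduce
  I5: { [P → ; / .] }  — reduce
  I6: { [F → . ; ; x], [F → . e x P], [F → . id], [P → / e . F] }  — shift
  I7: { [F → ; . ; x] }  — shift
  I8: { [P → / e F .] }  — reduce
  I9: { [F → e . x P] }  — shift
  I10: { [F → id .] }  — reduce
  I11: { [F → e x . P], [P → . / e F], [P → . ; /], [P → . x] }  — shift
  I12: { [F → e x P .] }  — reduce
  I13: { [F → ; ; . x] }  — shift
  I14: { [F → ; ; x .] }  — reduce

Every state is either a pure shift/goto state or contains exactly one complete item and nothing to shift — no conflicts. The grammar is LR(0).

Answer: Yes, the grammar is LR(0)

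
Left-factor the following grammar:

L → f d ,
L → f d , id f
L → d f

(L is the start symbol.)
L → f d , L'
L' → ε
L' → id f
L → d f

Left-factoring transforms A → αβ₁ | αβ₂ into A → αA' and A' → β₁ | β₂
(α is the longest common prefix among the alternatives). Repeat until
no nonterminal has two alternatives with a common prefix.

Round 1: L has alternatives sharing prefix 'f d ,'. Introduce L': L → f d , L'
  Add: L' → ε
  Add: L' → id f

No remaining common prefixes — done.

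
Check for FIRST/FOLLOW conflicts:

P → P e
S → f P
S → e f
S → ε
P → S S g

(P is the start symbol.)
A FIRST/FOLLOW conflict occurs when a non-terminal N has a nullable alternative N → β (β ⇒* ε) and another alternative N → α with FIRST(α) ∩ FOLLOW(N) ≠ ∅: on such a lookahead the parser cannot decide between expanding α and letting N vanish via β.

Nullable non-terminals: S.

S: nullable alternative(s) S → ε; FOLLOW(S) = { 'e', 'f', 'g' }
  S → f P: FIRST \ {ε} = { 'f' } — overlaps FOLLOW(S) on { 'f' }: CONFLICT
  S → e f: FIRST \ {ε} = { 'e' } — overlaps FOLLOW(S) on { 'e' }: CONFLICT
  S → ε: FIRST \ {ε} = { } — this is the only nullable alternative, skip

P has no nullable alternative, so no FIRST/FOLLOW check is needed there.

So the grammar has 2 FIRST/FOLLOW conflicts (marked CONFLICT above).

Answer: Yes. S → f P with FOLLOW(S) on { 'f' }; S → e f with FOLLOW(S) on { 'e' }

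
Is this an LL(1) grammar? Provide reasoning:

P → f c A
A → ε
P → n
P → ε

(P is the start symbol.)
A grammar is LL(1) if for each non-terminal N with multiple productions, the predict sets of those productions are pairwise disjoint, where PREDICT(N → α) = (FIRST(α) \ {ε}) ∪ (FOLLOW(N) if α ⇒* ε).

Relevant sets:
  FOLLOW(P) = { $ }

For P:
  PREDICT(P → f c A) = { 'f' }
  PREDICT(P → n) = { 'n' }
  PREDICT(P → ε) = { $ }
A has a single production, so nothing to check there.

All predict sets are disjoint. The grammar IS LL(1).

Answer: Yes, the grammar is LL(1).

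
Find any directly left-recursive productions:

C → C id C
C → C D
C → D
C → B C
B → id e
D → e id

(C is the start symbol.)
Direct left recursion occurs when N → N α for some non-terminal N (the right-hand side begins with the left-hand side itself).

C → C id C: LEFT RECURSIVE (starts with C)
C → C D: LEFT RECURSIVE (starts with C)
C → D: starts with D
C → B C: starts with B
B → id e: starts with id
D → e id: starts with e

The grammar has direct left recursion on: C.

Answer: Yes, C is left-recursive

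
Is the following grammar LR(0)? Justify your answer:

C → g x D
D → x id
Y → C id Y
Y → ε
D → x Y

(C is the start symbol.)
No. Shift-reduce conflict between [Y → .] and [C → . g x D]

A grammar is LR(0) if no state in the canonical LR(0) collection has:
  - both a shift item (dot before a terminal) and a complete item (shift-reduce conflict), or
  - two or more complete items (reduce-reduce conflict; the accept item [C' → C .] counts as a complete item here).

Augment with C' → C and build the canonical LR(0) collection (I0 = CLOSURE({[C' → . C]}), then GOTO on every symbol after a dot until no new states appear). It has 11 states:
  I0: { [C → . g x D], [C' → . C] }  — shift
  I1: { [C' → C .] }  — accept
  I2: { [C → g . x D] }  — shift
  I3: { [C → g x . D], [D → . x Y], [D → . x id] }  — shift
  I4: { [C → g x D .] }  — reduce
  I5: { [C → . g x D], [D → x . Y], [D → x . id], [Y → . C id Y], [Y → .] }  — shift, reduce
  I6: { [Y → C . id Y] }  — shift
  I7: { [D → x Y .] }  — reduce
  I8: { [D → x id .] }  — reduce
  I9: { [C → . g x D], [Y → . C id Y], [Y → .], [Y → C id . Y] }  — shift, reduce
  I10: { [Y → C id Y .] }  — reduce

Conflict in state I5:
  Shift-reduce conflict between [Y → .] and [C → . g x D]
So the grammar is NOT LR(0).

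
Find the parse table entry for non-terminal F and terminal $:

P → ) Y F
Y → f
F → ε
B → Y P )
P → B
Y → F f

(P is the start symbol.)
To find M[F, $], we find productions for F where $ is in the predict set (PREDICT(N → α) = (FIRST(α) \ {ε}) ∪ (FOLLOW(N) if α ⇒* ε)).

Relevant sets:
  FOLLOW(F) = { $, ')', 'f' }

F → ε: PREDICT = { $, ')', 'f' }
  $ is in predict set, so this production goes in M[F, $]

M[F, $] = F → ε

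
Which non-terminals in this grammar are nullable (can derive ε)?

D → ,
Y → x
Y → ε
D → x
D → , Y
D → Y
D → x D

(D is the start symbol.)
ε-productions: Y → ε
So Y is immediately nullable.
D → Y: every symbol on the right is nullable, so D is nullable too.
Every non-terminal is now nullable.
Nullable = { 'D', 'Y' }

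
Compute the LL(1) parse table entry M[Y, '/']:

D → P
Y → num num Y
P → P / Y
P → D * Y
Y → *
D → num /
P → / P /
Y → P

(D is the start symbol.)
Y → P

To find M[Y, '/'], we find productions for Y where '/' is in the predict set (PREDICT(N → α) = (FIRST(α) \ {ε}) ∪ (FOLLOW(N) if α ⇒* ε)).

Relevant sets:
  FIRST(P) = { '/', 'num' }

Y → num num Y: PREDICT = { 'num' }
Y → *: PREDICT = { '*' }
Y → P: PREDICT = { '/', 'num' }
  '/' is in predict set, so this production goes in M[Y, '/']

M[Y, '/'] = Y → P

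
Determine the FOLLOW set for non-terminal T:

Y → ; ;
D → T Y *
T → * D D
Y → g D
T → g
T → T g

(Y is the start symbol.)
To compute FOLLOW(T), find every occurrence of T on a right-hand side N → α T β: add FIRST(β) \ {ε}, and if β is empty or nullable also add FOLLOW(N). Iterate to a fixed point.

In D → T Y *: T is followed by Y '*', add FIRST(Y '*') \ {ε} = { ';', 'g' }
In T → T g: T is followed by g, add FIRST(g) \ {ε} = { 'g' }

Taking the union: FOLLOW(T) = { ';', 'g' }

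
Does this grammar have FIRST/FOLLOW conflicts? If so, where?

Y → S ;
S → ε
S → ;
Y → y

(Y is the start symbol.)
Nullable non-terminals: S.

S: nullable alternative(s) S → ε; FOLLOW(S) = { ';' }
  S → ε: FIRST \ {ε} = { } — this is the only nullable alternative, skip
  S → ;: FIRST \ {ε} = { ';' } — overlaps FOLLOW(S) on { ';' }: CONFLICT

Y has no nullable alternative, so no FIRST/FOLLOW check is needed there.

So the grammar has 1 FIRST/FOLLOW conflict (marked CONFLICT above).

Answer: Yes. S → ';' with FOLLOW(S) on { ';' }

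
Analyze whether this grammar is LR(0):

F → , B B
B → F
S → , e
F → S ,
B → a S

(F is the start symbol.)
Augment with F' → F and build the canonical LR(0) collection (I0 = CLOSURE({[F' → . F]}), then GOTO on every symbol after a dot until no new states appear). It has 12 states:
  I0: { [F → . , B B], [F → . S ,], [F' → . F], [S → . , e] }  — shift
  I1: { [B → . F], [B → . a S], [F → , . B B], [F → . , B B], [F → . S ,], [S → , . e], [S → . , e] }  — shift
  I2: { [F' → F .] }  — accept
  I3: { [F → S . ,] }  — shift
  I4: { [F → S , .] }  — reduce
  I5: { [B → . F], [B → . a S], [F → , B . B], [F → . , B B], [F → . S ,], [S → . , e] }  — shift
  I6: { [B → F .] }  — reduce
  I7: { [B → a . S], [S → . , e] }  — shift
  I8: { [S → , e .] }  — reduce
  I9: { [S → , . e] }  — shift
  I10: { [B → a S .] }  — reduce
  I11: { [F → , B B .] }  — reduce

Every state is either a pure shift/goto state or contains exactly one complete item and nothing to shift — no conflicts. The grammar is LR(0).

Answer: Yes, the grammar is LR(0)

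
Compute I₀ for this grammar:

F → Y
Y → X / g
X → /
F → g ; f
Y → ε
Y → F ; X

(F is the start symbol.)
First, augment the grammar with F' → F
I₀ = CLOSURE({ [F' → . F] }):
  [F' → . F] has the dot before F: add [F → . Y], [F → . g ; f]
  [F → . Y] has the dot before Y: add [Y → . X / g], [Y → .], [Y → . F ; X]
  [Y → . X / g] has the dot before X: add [X → . /]
No further items can be added.

I₀ = { [F → . Y], [F → . g ; f], [F' → . F], [X → . /], [Y → . F ; X], [Y → . X / g], [Y → .] }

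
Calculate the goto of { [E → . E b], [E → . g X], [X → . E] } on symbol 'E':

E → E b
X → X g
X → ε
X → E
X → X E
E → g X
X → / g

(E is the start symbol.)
{ [E → E . b], [X → E .] }

GOTO(I, 'E') = CLOSURE({ [A → αX.β] : [A → α.Xβ] ∈ I, X = 'E' })

Items with dot before 'E', with the dot advanced:
  [E → . E b] → [E → E . b]
  [X → . E] → [X → E .]
Closure adds nothing (no advanced item has the dot before a non-terminal).

GOTO = { [E → E . b], [X → E .] }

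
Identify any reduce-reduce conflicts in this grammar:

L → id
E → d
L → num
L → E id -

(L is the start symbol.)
No reduce-reduce conflicts

A reduce-reduce conflict occurs when an LR(0) state has two complete items [A → α .] and [B → β .] — both call for a reduction, and with no lookahead the parser cannot choose between them.

Augment with L' → L and build the canonical LR(0) collection (I0 = CLOSURE({[L' → . L]}), then GOTO on every symbol after a dot until no new states appear). It has 8 states:
  I0: { [E → . d], [L → . E id -], [L → . id], [L → . num], [L' → . L] }  — shift
  I1: { [L → E . id -] }  — shift
  I2: { [L' → L .] }  — accept
  I3: { [E → d .] }  — reduce
  I4: { [L → id .] }  — reduce
  I5: { [L → num .] }  — reduce
  I6: { [L → E id . -] }  — shift
  I7: { [L → E id - .] }  — reduce

No state contains more than one complete item.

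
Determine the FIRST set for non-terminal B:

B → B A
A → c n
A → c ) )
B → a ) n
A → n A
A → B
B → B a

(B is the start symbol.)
To compute FIRST(B), examine every production with B on the left-hand side, reading each right-hand side left to right until a non-nullable symbol is reached.

From B → B A:
  - B is the symbol being defined: contributes nothing new
    B is not nullable, so stop
From B → a ) n:
  - a is a terminal: add 'a' and stop
From B → B a:
  - B is the symbol being defined: contributes nothing new
    B is not nullable, so stop

Collecting: FIRST(B) = { 'a' }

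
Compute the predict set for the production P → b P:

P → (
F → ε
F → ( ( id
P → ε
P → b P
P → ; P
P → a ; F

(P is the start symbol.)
{ 'b' }

PREDICT(P → b P) = (FIRST(RHS) \ {ε}) ∪ (FOLLOW(P) if ε ∈ FIRST(RHS), i.e. RHS ⇒* ε)
FIRST(b P) = { 'b' }
ε ∉ FIRST(b P), so FOLLOW(P) is not added.
PREDICT(P → b P) = { 'b' }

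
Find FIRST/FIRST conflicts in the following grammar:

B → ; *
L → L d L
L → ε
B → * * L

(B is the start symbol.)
No FIRST/FIRST conflicts.

A FIRST/FIRST conflict occurs when two productions N → α and N → β for the same non-terminal have FIRST(α) ∩ FIRST(β) ≠ ∅ (with ε ∈ FIRST of a nullable right-hand side, so two nullable alternatives also conflict).

FIRST sets of the non-terminals at (or reachable through a nullable prefix from) the front of some alternative:
  FIRST(L) = { 'd', ε }

Productions for B:
  B → ; *: FIRST = { ';' }
  B → * * L: FIRST = { '*' }
Productions for L:
  L → L d L: FIRST = { 'd' }
  L → ε: FIRST = { ε }

All alternatives of each non-terminal have pairwise disjoint FIRST sets.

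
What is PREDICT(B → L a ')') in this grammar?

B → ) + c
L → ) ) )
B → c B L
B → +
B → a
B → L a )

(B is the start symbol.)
PREDICT(B → L a ')') = (FIRST(RHS) \ {ε}) ∪ (FOLLOW(B) if ε ∈ FIRST(RHS), i.e. RHS ⇒* ε)
FIRST(L) = { ')' }
FIRST(L a ')') = { ')' }
ε ∉ FIRST(L a ')'), so FOLLOW(B) is not added.
PREDICT(B → L a ')') = { ')' }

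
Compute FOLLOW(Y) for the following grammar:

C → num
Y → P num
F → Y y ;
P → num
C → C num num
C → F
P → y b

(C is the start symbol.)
To compute FOLLOW(Y), find every occurrence of Y on a right-hand side N → α Y β: add FIRST(β) \ {ε}, and if β is empty or nullable also add FOLLOW(N). Iterate to a fixed point.

In F → Y y ;: Y is followed by y ';', add FIRST(y ';') \ {ε} = { 'y' }

Taking the union: FOLLOW(Y) = { 'y' }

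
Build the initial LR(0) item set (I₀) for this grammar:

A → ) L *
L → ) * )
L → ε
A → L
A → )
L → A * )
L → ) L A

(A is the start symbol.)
First, augment the grammar with A' → A
I₀ = CLOSURE({ [A' → . A] }):
  [A' → . A] has the dot before A: add [A → . ) L *], [A → . L], [A → . )]
  [A → . L] has the dot before L: add [L → . ) * )], [L → .], [L → . A * )], [L → . ) L A]
No further items can be added.

I₀ = { [A → . ) L *], [A → . )], [A → . L], [A' → . A], [L → . ) * )], [L → . ) L A], [L → . A * )], [L → .] }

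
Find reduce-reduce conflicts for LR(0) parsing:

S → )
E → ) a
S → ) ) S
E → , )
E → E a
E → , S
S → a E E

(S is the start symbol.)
A reduce-reduce conflict occurs when an LR(0) state has two complete items [A → α .] and [B → β .] — both call for a reduction, and with no lookahead the parser cannot choose between them.

Augment with S' → S and build the canonical LR(0) collection (I0 = CLOSURE({[S' → . S]}), then GOTO on every symbol after a dot until no new states appear). It has 14 states:
  I0: { [S → . ) ) S], [S → . )], [S → . a E E], [S' → . S] }  — shift
  I1: { [S → ) . ) S], [S → ) .] }  — shift, reduce
  I2: { [S' → S .] }  — accept
  I3: { [E → . ) a], [E → . , )], [E → . , S], [E → . E a], [S → a . E E] }  — shift
  I4: { [E → ) . a] }  — shift
  I5: { [E → , . )], [E → , . S], [S → . ) ) S], [S → . )], [S → . a E E] }  — shift
  I6: { [E → . ) a], [E → . , )], [E → . , S], [E → . E a], [E → E . a], [S → a E . E] }  — shift
  I7: { [E → E . a], [S → a E E .] }  — shift, reduce
  I8: { [E → E a .] }  — reduce
  I9: { [E → , ) .], [S → ) . ) S], [S → ) .] }  — shift, 2 reduces
  I10: { [E → , S .] }  — reduce
  I11: { [S → ) ) . S], [S → . ) ) S], [S → . )], [S → . a E E] }  — shift
  I12: { [S → ) ) S .] }  — reduce
  I13: { [E → ) a .] }  — reduce

I9 contains complete items [E → , ) .], [S → ) .] — reduce-reduce conflict.

Answer: Yes — I9: [E → , ) .] vs [S → ) .]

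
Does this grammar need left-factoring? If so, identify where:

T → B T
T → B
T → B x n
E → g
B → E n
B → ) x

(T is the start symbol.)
Left-factoring is needed when two productions for the same non-terminal
share a common prefix on the right-hand side.

Productions for T:
  T → B T
  T → B
  T → B x n
Productions for B:
  B → E n
  B → ) x

Found common prefix 'B' in productions for T

Answer: Yes, T has productions with common prefix 'B'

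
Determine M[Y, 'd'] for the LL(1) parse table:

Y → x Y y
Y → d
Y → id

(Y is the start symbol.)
To find M[Y, 'd'], we find productions for Y where 'd' is in the predict set (PREDICT(N → α) = (FIRST(α) \ {ε}) ∪ (FOLLOW(N) if α ⇒* ε)).

Y → x Y y: PREDICT = { 'x' }
Y → d: PREDICT = { 'd' }
  'd' is in predict set, so this production goes in M[Y, 'd']
Y → id: PREDICT = { 'id' }

M[Y, 'd'] = Y → d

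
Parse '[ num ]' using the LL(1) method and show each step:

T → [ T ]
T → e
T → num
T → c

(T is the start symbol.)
Stack is shown with the top on the left.

Stack    Input      Action
--------------------------
T $      [ num ] $  output T → [ T ]
[ T ] $  [ num ] $  match '['
T ] $    num ] $    output T → num
num ] $  num ] $    match 'num'
] $      ] $        match ']'
$        $          accept

The string is accepted.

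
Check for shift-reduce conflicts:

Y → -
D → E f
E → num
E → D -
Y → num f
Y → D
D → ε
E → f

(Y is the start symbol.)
Augment with Y' → Y and build the canonical LR(0) collection (I0 = CLOSURE({[Y' → . Y]}), then GOTO on every symbol after a dot until no new states appear). It has 10 states:
  I0: { [D → . E f], [D → .], [E → . D -], [E → . f], [E → . num], [Y → . -], [Y → . D], [Y → . num f], [Y' → . Y] }  — shift, reduce
  I1: { [Y → - .] }  — reduce
  I2: { [E → D . -], [Y → D .] }  — shift, reduce
  I3: { [D → E . f] }  — shift
  I4: { [Y' → Y .] }  — accept
  I5: { [E → f .] }  — reduce
  I6: { [E → num .], [Y → num . f] }  — shift, reduce
  I7: { [Y → num f .] }  — reduce
  I8: { [D → E f .] }  — reduce
  I9: { [E → D - .] }  — reduce

I0 contains reduce item [D → .] and shift items [E → . f], [E → . num], [Y → . -], [Y → . num f] — shift-reduce conflict.
I2 contains reduce item [Y → D .] and shift item [E → D . -] — shift-reduce conflict.
I6 contains reduce item [E → num .] and shift item [Y → num . f] — shift-reduce conflict.

Answer: Yes — I0: [D → .] vs [E → . f]; I2: [Y → D .] vs [E → D . -]; I6: [E → num .] vs [Y → num . f]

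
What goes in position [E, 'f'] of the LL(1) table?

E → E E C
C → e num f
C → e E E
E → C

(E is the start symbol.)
Empty (error entry)

To find M[E, 'f'], we find productions for E where 'f' is in the predict set (PREDICT(N → α) = (FIRST(α) \ {ε}) ∪ (FOLLOW(N) if α ⇒* ε)).

Relevant sets:
  FIRST(E) = { 'e' }
  FIRST(C) = { 'e' }

E → E E C: PREDICT = { 'e' }
E → C: PREDICT = { 'e' }

M[E, 'f'] is empty (no production applies)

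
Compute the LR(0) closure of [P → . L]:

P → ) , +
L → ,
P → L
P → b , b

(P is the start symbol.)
{ [L → . ,], [P → . L] }

Start with: [P → . L]
  [P → . L] has the dot before L: add [L → . ,]
No further items can be added.

CLOSURE = { [L → . ,], [P → . L] }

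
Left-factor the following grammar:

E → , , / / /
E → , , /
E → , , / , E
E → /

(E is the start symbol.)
Left-factoring transforms A → αβ₁ | αβ₂ into A → αA' and A' → β₁ | β₂
(α is the longest common prefix among the alternatives). Repeat until
no nonterminal has two alternatives with a common prefix.

Round 1: E has alternatives sharing prefix ', , /'. Introduce E': E → , , / E'
  Add: E' → / /
  Add: E' → ε
  Add: E' → , E

No remaining common prefixes — done.

Resulting grammar:
E → , , / E'
E' → / /
E' → ε
E' → , E
E → /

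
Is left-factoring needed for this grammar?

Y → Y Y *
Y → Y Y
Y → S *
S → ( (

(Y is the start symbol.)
Left-factoring is needed when two productions for the same non-terminal
share a common prefix on the right-hand side.

Productions for Y:
  Y → Y Y *
  Y → Y Y
  Y → S *

Found common prefix 'Y Y' in productions for Y

Answer: Yes, Y has productions with common prefix 'Y Y'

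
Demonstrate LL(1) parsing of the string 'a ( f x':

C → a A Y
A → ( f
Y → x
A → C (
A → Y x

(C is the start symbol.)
LL(1) parsing maintains a stack (initially the start symbol over $) and the input. At each step: if the stack top is a terminal, match it against the current input token; if it is a non-terminal N, replace it with the RHS of M[N, lookahead] (the unique production whose predict set contains the lookahead).

Stack is shown with the top on the left.

Stack    Input      Action
--------------------------
C $      a ( f x $  output C → a A Y
a A Y $  a ( f x $  match 'a'
A Y $    ( f x $    output A → ( f
( f Y $  ( f x $    match '('
f Y $    f x $      match 'f'
Y $      x $        output Y → x
x $      x $        match 'x'
$        $          accept

The string is accepted.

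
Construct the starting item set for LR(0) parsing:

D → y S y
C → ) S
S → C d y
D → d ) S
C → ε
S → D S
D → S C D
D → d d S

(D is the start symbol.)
First, augment the grammar with D' → D
I₀ = CLOSURE({ [D' → . D] }):
  [D' → . D] has the dot before D: add [D → . y S y], [D → . d ) S], [D → . S C D], [D → . d d S]
  [D → . S C D] has the dot before S: add [S → . C d y], [S → . D S]
  [S → . C d y] has the dot before C: add [C → . ) S], [C → .]
No further items can be added.

I₀ = { [C → . ) S], [C → .], [D → . S C D], [D → . d ) S], [D → . d d S], [D → . y S y], [D' → . D], [S → . C d y], [S → . D S] }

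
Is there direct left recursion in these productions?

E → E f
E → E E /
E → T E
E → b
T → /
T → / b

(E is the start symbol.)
Direct left recursion occurs when N → N α for some non-terminal N (the right-hand side begins with the left-hand side itself).

E → E f: LEFT RECURSIVE (starts with E)
E → E E /: LEFT RECURSIVE (starts with E)
E → T E: starts with T
E → b: starts with b
T → /: starts with '/'
T → / b: starts with '/'

The grammar has direct left recursion on: E.

Answer: Yes, E is left-recursive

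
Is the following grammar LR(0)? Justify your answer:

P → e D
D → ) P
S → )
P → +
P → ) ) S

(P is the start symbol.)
Yes, the grammar is LR(0)

A grammar is LR(0) if no state in the canonical LR(0) collection has:
  - both a shift item (dot before a terminal) and a complete item (shift-reduce conflict), or
  - two or more complete items (reduce-reduce conflict; the accept item [P' → P .] counts as a complete item here).

Augment with P' → P and build the canonical LR(0) collection (I0 = CLOSURE({[P' → . P]}), then GOTO on every symbol after a dot until no new states appear). It has 11 states:
  I0: { [P → . ) ) S], [P → . +], [P → . e D], [P' → . P] }  — shift
  I1: { [P → ) . ) S] }  — shift
  I2: { [P → + .] }  — reduce
  I3: { [P' → P .] }  — accept
  I4: { [D → . ) P], [P → e . D] }  — shift
  I5: { [D → ) . P], [P → . ) ) S], [P → . +], [P → . e D] }  — shift
  I6: { [P → e D .] }  — reduce
  I7: { [D → ) P .] }  — reduce
  I8: { [P → ) ) . S], [S → . )] }  — shift
  I9: { [S → ) .] }  — reduce
  I10: { [P → ) ) S .] }  — reduce

Every state is either a pure shift/goto state or contains exactly one complete item and nothing to shift — no conflicts. The grammar is LR(0).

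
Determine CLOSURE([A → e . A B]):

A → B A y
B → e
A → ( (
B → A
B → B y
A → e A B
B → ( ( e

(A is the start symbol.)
To compute CLOSURE, for each item [A → α.Bβ] where B is a non-terminal, add [B → .γ] for all productions B → γ; repeat for the newly added items until nothing changes.

Start with: [A → e . A B]
  [A → e . A B] has the dot before A: add [A → . B A y], [A → . ( (], [A → . e A B]
  [A → . B A y] has the dot before B: add [B → . e], [B → . A], [B → . B y], [B → . ( ( e]
No further items can be added.

CLOSURE = { [A → . ( (], [A → . B A y], [A → . e A B], [A → e . A B], [B → . ( ( e], [B → . A], [B → . B y], [B → . e] }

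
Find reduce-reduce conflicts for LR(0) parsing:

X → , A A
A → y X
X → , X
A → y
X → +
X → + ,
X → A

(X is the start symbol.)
A reduce-reduce conflict occurs when an LR(0) state has two complete items [A → α .] and [B → β .] — both call for a reduction, and with no lookahead the parser cannot choose between them.

Augment with X' → X and build the canonical LR(0) collection (I0 = CLOSURE({[X' → . X]}), then GOTO on every symbol after a dot until no new states appear). It has 11 states:
  I0: { [A → . y X], [A → . y], [X → . + ,], [X → . +], [X → . , A A], [X → . , X], [X → . A], [X' → . X] }  — shift
  I1: { [X → + . ,], [X → + .] }  — shift, reduce
  I2: { [A → . y X], [A → . y], [X → , . A A], [X → , . X], [X → . + ,], [X → . +], [X → . , A A], [X → . , X], [X → . A] }  — shift
  I3: { [X → A .] }  — reduce
  I4: { [X' → X .] }  — accept
  I5: { [A → . y X], [A → . y], [A → y . X], [A → y .], [X → . + ,], [X → . +], [X → . , A A], [X → . , X], [X → . A] }  — shift, reduce
  I6: { [A → y X .] }  — reduce
  I7: { [A → . y X], [A → . y], [X → , A . A], [X → A .] }  — shift, reduce
  I8: { [X → , X .] }  — reduce
  I9: { [X → , A A .] }  — reduce
  I10: { [X → + , .] }  — reduce

No state contains more than one complete item.

Answer: No reduce-reduce conflicts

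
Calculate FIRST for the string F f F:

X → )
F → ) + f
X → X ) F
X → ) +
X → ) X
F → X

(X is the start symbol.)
{ ')' }

FIRST sets of the non-terminals involved (from the grammar, by fixed-point iteration):
  FIRST(F) = { ')' }

To compute FIRST(F f F), process the symbols left to right:
Symbol F is a non-terminal. Add FIRST(F) \ {ε} = { ')' }
F is not nullable (ε ∉ FIRST(F)), so stop here.
FIRST(F f F) = { ')' }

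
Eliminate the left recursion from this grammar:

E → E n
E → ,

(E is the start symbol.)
E is directly left-recursive. The standard transformation for
  A → A α₁ | ... | A α_m | β₁ | ... | β_n
is
  A  → β₁ A' | ... | β_n A'
  A' → α₁ A' | ... | α_m A' | ε

E → , becomes E → , E'
E → E n becomes E' → n E'
Add E' → ε

Resulting grammar:
E → , E'
E' → n E'
E' → ε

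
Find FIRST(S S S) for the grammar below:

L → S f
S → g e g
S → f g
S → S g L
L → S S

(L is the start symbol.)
{ 'f', 'g' }

FIRST sets of the non-terminals involved (from the grammar, by fixed-point iteration):
  FIRST(S) = { 'f', 'g' }

To compute FIRST(S S S), process the symbols left to right:
Symbol S is a non-terminal. Add FIRST(S) \ {ε} = { 'f', 'g' }
S is not nullable (ε ∉ FIRST(S)), so stop here.
FIRST(S S S) = { 'f', 'g' }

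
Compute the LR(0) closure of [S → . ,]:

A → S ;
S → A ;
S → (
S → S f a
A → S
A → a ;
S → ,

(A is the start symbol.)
{ [S → . ,] }

To compute CLOSURE, for each item [A → α.Bβ] where B is a non-terminal, add [B → .γ] for all productions B → γ; repeat for the newly added items until nothing changes.

Start with: [S → . ,]
The dot precedes the terminal ',', so nothing is added.

CLOSURE = { [S → . ,] }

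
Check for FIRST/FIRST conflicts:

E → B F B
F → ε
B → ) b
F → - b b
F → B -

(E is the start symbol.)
A FIRST/FIRST conflict occurs when two productions N → α and N → β for the same non-terminal have FIRST(α) ∩ FIRST(β) ≠ ∅ (with ε ∈ FIRST of a nullable right-hand side, so two nullable alternatives also conflict).

FIRST sets of the non-terminals at (or reachable through a nullable prefix from) the front of some alternative:
  FIRST(B) = { ')' }

Productions for F:
  F → ε: FIRST = { ε }
  F → - b b: FIRST = { '-' }
  F → B -: FIRST = { ')' }
E, B have only one production, so no FIRST/FIRST conflict is possible there.

All alternatives of each non-terminal have pairwise disjoint FIRST sets.

Answer: No FIRST/FIRST conflicts.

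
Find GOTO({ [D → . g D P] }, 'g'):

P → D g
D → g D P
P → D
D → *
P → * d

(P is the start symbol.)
{ [D → . *], [D → . g D P], [D → g . D P] }

GOTO(I, 'g') = CLOSURE({ [A → αX.β] : [A → α.Xβ] ∈ I, X = 'g' })

Items with dot before 'g', with the dot advanced:
  [D → . g D P] → [D → g . D P]
Closure of the advanced items:
  [D → g . D P] has the dot before D: add [D → . g D P], [D → . *]

GOTO = { [D → . *], [D → . g D P], [D → g . D P] }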